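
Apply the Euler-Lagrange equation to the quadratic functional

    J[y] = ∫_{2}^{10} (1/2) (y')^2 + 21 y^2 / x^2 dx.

The Lagrangian is L = (1/2) (y')^2 + 21 y^2 / x^2.
Compute ∂L/∂y = 42y/x^2, ∂L/∂y' = y'.
The Euler-Lagrange equation d/dx(∂L/∂y') − ∂L/∂y = 0 reduces to
    y'' − 42/x^2 · y = 0  (x > 0).
Its general solution is
    y(x) = A x^7 + B x^(-6),
with A, B fixed by the endpoint conditions.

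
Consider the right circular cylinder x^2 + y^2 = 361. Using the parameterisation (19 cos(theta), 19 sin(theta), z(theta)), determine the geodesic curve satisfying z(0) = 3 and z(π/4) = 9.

Parameterise the cylinder of radius R = 19 as
    r(θ) = (19 cos θ, 19 sin θ, z(θ)).
The arc-length element is
    ds = sqrt(361 + (dz/dθ)^2) dθ,
so the Lagrangian is L = sqrt(361 + z'^2).
L depends on z' only, not on z or θ, so ∂L/∂z = 0 and
    ∂L/∂z' = z' / sqrt(361 + z'^2).
The Euler-Lagrange equation gives
    d/dθ( z' / sqrt(361 + z'^2) ) = 0,
so z' is constant. Integrating once:
    z(θ) = a θ + b,
a helix on the cylinder (a straight line when the cylinder is unrolled). The constants a, b are determined by the endpoint conditions.
With endpoint conditions z(0) = 3 and z(π/4) = 9: from z(0) = b we get b = 3, and a·π/4 + 3 = 9 gives a = 24/π, so
    z(θ) = (24/π) θ + 3.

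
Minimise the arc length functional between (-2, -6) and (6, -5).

Arc-length functional: J[y] = ∫ sqrt(1 + (y')^2) dx.
Lagrangian L = sqrt(1 + (y')^2) has no explicit y dependence, so ∂L/∂y = 0 and the Euler-Lagrange equation gives
    d/dx( y' / sqrt(1 + (y')^2) ) = 0  ⇒  y' / sqrt(1 + (y')^2) = const.
Hence y' is constant, so y(x) is affine.
Fitting the endpoints (-2, -6) and (6, -5):
    slope m = ((-5) − (-6)) / (6 − (-2)) = 1/8,
    intercept c = (-6) − m·(-2) = -23/4.
Extremal: y(x) = (1/8) x - 23/4.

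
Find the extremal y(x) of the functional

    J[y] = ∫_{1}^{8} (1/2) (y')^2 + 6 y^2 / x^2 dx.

The Lagrangian is L = (1/2) (y')^2 + 6 y^2 / x^2.
Compute ∂L/∂y = 12y/x^2, ∂L/∂y' = y'.
The Euler-Lagrange equation d/dx(∂L/∂y') − ∂L/∂y = 0 reduces to
    y'' − 12/x^2 · y = 0  (x > 0).
Its general solution is
    y(x) = A x^4 + B x^(-3),
with A, B fixed by the endpoint conditions.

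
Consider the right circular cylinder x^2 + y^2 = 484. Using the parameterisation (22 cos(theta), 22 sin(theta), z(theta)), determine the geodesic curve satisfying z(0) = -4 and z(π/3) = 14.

Parameterise the cylinder of radius R = 22 as
    r(θ) = (22 cos θ, 22 sin θ, z(θ)).
The arc-length element is
    ds = sqrt(484 + (dz/dθ)^2) dθ,
so the Lagrangian is L = sqrt(484 + z'^2).
L depends on z' only, not on z or θ, so ∂L/∂z = 0 and
    ∂L/∂z' = z' / sqrt(484 + z'^2).
The Euler-Lagrange equation gives
    d/dθ( z' / sqrt(484 + z'^2) ) = 0,
so z' is constant. Integrating once:
    z(θ) = a θ + b,
a helix on the cylinder (a straight line when the cylinder is unrolled). The constants a, b are determined by the endpoint conditions.
With endpoint conditions z(0) = -4 and z(π/3) = 14: from z(0) = b we get b = -4, and a·π/3 + -4 = 14 gives a = 54/π, so
    z(θ) = (54/π) θ − 4.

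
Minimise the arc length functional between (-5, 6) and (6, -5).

Arc-length functional: J[y] = ∫ sqrt(1 + (y')^2) dx.
Lagrangian L = sqrt(1 + (y')^2) has no explicit y dependence, so ∂L/∂y = 0 and the Euler-Lagrange equation gives
    d/dx( y' / sqrt(1 + (y')^2) ) = 0  ⇒  y' / sqrt(1 + (y')^2) = const.
Hence y' is constant, so y(x) is affine.
Fitting the endpoints (-5, 6) and (6, -5):
    slope m = ((-5) − 6) / (6 − (-5)) = -1,
    intercept c = 6 − m·(-5) = 1.
Extremal: y(x) = -x + 1.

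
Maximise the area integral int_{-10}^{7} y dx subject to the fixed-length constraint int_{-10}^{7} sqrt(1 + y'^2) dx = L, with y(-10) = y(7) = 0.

Set up the augmented Lagrangian using a multiplier λ for the length constraint:
    F(y, y') = y − λ sqrt(1 + y'^2).
F has no explicit x dependence, so the Beltrami identity yields a first integral
    F − y' ∂F/∂y' = C.
Compute ∂F/∂y' = −λ y' / sqrt(1 + y'^2). Then
    y − λ sqrt(1 + y'^2) + λ y'^2 / sqrt(1 + y'^2) = C
    ⇒  y − λ / sqrt(1 + y'^2) = C.
Solving for y' and integrating gives
    (x − a)^2 + (y − b)^2 = λ^2,
a circular arc of radius λ. The constants a, b are determined by the endpoint conditions y(-10) = y(7) = 0, and λ is fixed implicitly by the length constraint
    ∫_{-10}^{7} sqrt(1 + y'^2) dx = L.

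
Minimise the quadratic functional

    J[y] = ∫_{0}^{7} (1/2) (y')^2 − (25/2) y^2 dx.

The Lagrangian is L = (1/2) (y')^2 − (25/2) y^2.
Compute ∂L/∂y = -25y, ∂L/∂y' = y'.
The Euler-Lagrange equation d/dx(∂L/∂y') − ∂L/∂y = 0 reduces to
    y'' + 25 y = 0.
Its general solution is
    y(x) = A sin(5x) + B cos(5x),
with A, B fixed by the endpoint conditions.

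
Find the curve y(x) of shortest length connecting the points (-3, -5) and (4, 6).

Arc-length functional: J[y] = ∫ sqrt(1 + (y')^2) dx.
Lagrangian L = sqrt(1 + (y')^2) has no explicit y dependence, so ∂L/∂y = 0 and the Euler-Lagrange equation gives
    d/dx( y' / sqrt(1 + (y')^2) ) = 0  ⇒  y' / sqrt(1 + (y')^2) = const.
Hence y' is constant, so y(x) is affine.
Fitting the endpoints (-3, -5) and (4, 6):
    slope m = (6 − (-5)) / (4 − (-3)) = 11/7,
    intercept c = (-5) − m·(-3) = -2/7.
Extremal: y(x) = (11/7) x - 2/7.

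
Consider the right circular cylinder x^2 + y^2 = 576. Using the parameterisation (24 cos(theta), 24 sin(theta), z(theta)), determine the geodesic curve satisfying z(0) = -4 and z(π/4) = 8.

Parameterise the cylinder of radius R = 24 as
    r(θ) = (24 cos θ, 24 sin θ, z(θ)).
The arc-length element is
    ds = sqrt(576 + (dz/dθ)^2) dθ,
so the Lagrangian is L = sqrt(576 + z'^2).
L depends on z' only, not on z or θ, so ∂L/∂z = 0 and
    ∂L/∂z' = z' / sqrt(576 + z'^2).
The Euler-Lagrange equation gives
    d/dθ( z' / sqrt(576 + z'^2) ) = 0,
so z' is constant. Integrating once:
    z(θ) = a θ + b,
a helix on the cylinder (a straight line when the cylinder is unrolled). The constants a, b are determined by the endpoint conditions.
With endpoint conditions z(0) = -4 and z(π/4) = 8: from z(0) = b we get b = -4, and a·π/4 + -4 = 8 gives a = 48/π, so
    z(θ) = (48/π) θ − 4.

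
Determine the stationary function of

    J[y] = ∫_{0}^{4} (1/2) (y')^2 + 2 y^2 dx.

The Lagrangian is L = (1/2) (y')^2 + 2 y^2.
Compute ∂L/∂y = 4y, ∂L/∂y' = y'.
The Euler-Lagrange equation d/dx(∂L/∂y') − ∂L/∂y = 0 reduces to
    y'' − 4 y = 0.
Its general solution is
    y(x) = A e^(2x) + B e^(−2x),
with A, B fixed by the endpoint conditions.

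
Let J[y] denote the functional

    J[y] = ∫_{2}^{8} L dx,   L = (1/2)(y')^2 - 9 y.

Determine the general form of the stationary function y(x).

The Lagrangian is L = (1/2)(y')^2 - 9 y.
∂L/∂y = -9.
∂L/∂y' = y'.
The Euler-Lagrange equation d/dx(∂L/∂y') − ∂L/∂y = 0 becomes:
    y'' + 9 = 0
General solution: y(x) = -(9/2) x^2 + A x + B, where A and B are arbitrary constants fixed by the endpoint conditions.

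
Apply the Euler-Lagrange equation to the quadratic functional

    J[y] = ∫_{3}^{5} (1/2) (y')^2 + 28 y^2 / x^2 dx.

The Lagrangian is L = (1/2) (y')^2 + 28 y^2 / x^2.
Compute ∂L/∂y = 56y/x^2, ∂L/∂y' = y'.
The Euler-Lagrange equation d/dx(∂L/∂y') − ∂L/∂y = 0 reduces to
    y'' − 56/x^2 · y = 0  (x > 0).
Its general solution is
    y(x) = A x^8 + B x^(-7),
with A, B fixed by the endpoint conditions.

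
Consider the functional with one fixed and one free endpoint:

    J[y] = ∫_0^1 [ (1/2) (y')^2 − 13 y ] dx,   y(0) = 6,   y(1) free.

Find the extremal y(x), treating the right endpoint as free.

The Lagrangian L = (1/2) (y')^2 − 13 y gives
    ∂L/∂y = −13,   ∂L/∂y' = y'.
Euler-Lagrange: d/dx(y') − (−13) = 0, i.e. y'' + 13 = 0, so
    y(x) = −(13/2) x^2 + C1 x + C2.
Fixed left endpoint y(0) = 6 ⇒ C2 = 6.
The right endpoint x = 1 is free, so the natural (transversality) condition is ∂L/∂y' |_{x=1} = 0, i.e. y'(1) = 0.
Compute y'(x) = −13 x + C1, so y'(1) = −13 + C1 = 0 ⇒ C1 = 13.
Therefore the extremal is
    y(x) = −(13/2) x^2 + 13 x + 6.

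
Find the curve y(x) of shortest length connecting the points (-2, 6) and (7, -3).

Arc-length functional: J[y] = ∫ sqrt(1 + (y')^2) dx.
Lagrangian L = sqrt(1 + (y')^2) has no explicit y dependence, so ∂L/∂y = 0 and the Euler-Lagrange equation gives
    d/dx( y' / sqrt(1 + (y')^2) ) = 0  ⇒  y' / sqrt(1 + (y')^2) = const.
Hence y' is constant, so y(x) is affine.
Fitting the endpoints (-2, 6) and (7, -3):
    slope m = ((-3) − 6) / (7 − (-2)) = -1,
    intercept c = 6 − m·(-2) = 4.
Extremal: y(x) = -x + 4.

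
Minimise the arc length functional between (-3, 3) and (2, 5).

Arc-length functional: J[y] = ∫ sqrt(1 + (y')^2) dx.
Lagrangian L = sqrt(1 + (y')^2) has no explicit y dependence, so ∂L/∂y = 0 and the Euler-Lagrange equation gives
    d/dx( y' / sqrt(1 + (y')^2) ) = 0  ⇒  y' / sqrt(1 + (y')^2) = const.
Hence y' is constant, so y(x) is affine.
Fitting the endpoints (-3, 3) and (2, 5):
    slope m = (5 − 3) / (2 − (-3)) = 2/5,
    intercept c = 3 − m·(-3) = 21/5.
Extremal: y(x) = (2/5) x + 21/5.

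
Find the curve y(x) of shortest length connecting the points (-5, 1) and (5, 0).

Arc-length functional: J[y] = ∫ sqrt(1 + (y')^2) dx.
Lagrangian L = sqrt(1 + (y')^2) has no explicit y dependence, so ∂L/∂y = 0 and the Euler-Lagrange equation gives
    d/dx( y' / sqrt(1 + (y')^2) ) = 0  ⇒  y' / sqrt(1 + (y')^2) = const.
Hence y' is constant, so y(x) is affine.
Fitting the endpoints (-5, 1) and (5, 0):
    slope m = (0 − 1) / (5 − (-5)) = -1/10,
    intercept c = 1 − m·(-5) = 1/2.
Extremal: y(x) = (-1/10) x + 1/2.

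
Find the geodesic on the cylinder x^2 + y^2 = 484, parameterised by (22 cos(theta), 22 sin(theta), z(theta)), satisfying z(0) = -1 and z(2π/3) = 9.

Parameterise the cylinder of radius R = 22 as
    r(θ) = (22 cos θ, 22 sin θ, z(θ)).
The arc-length element is
    ds = sqrt(484 + (dz/dθ)^2) dθ,
so the Lagrangian is L = sqrt(484 + z'^2).
L depends on z' only, not on z or θ, so ∂L/∂z = 0 and
    ∂L/∂z' = z' / sqrt(484 + z'^2).
The Euler-Lagrange equation gives
    d/dθ( z' / sqrt(484 + z'^2) ) = 0,
so z' is constant. Integrating once:
    z(θ) = a θ + b,
a helix on the cylinder (a straight line when the cylinder is unrolled). The constants a, b are determined by the endpoint conditions.
With endpoint conditions z(0) = -1 and z(2π/3) = 9: from z(0) = b we get b = -1, and a·2π/3 + -1 = 9 gives a = 15/π, so
    z(θ) = (15/π) θ − 1.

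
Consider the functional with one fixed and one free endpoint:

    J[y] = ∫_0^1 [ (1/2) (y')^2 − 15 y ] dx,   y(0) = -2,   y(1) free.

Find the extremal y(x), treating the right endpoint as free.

The Lagrangian L = (1/2) (y')^2 − 15 y gives
    ∂L/∂y = −15,   ∂L/∂y' = y'.
Euler-Lagrange: d/dx(y') − (−15) = 0, i.e. y'' + 15 = 0, so
    y(x) = −(15/2) x^2 + C1 x + C2.
Fixed left endpoint y(0) = -2 ⇒ C2 = -2.
The right endpoint x = 1 is free, so the natural (transversality) condition is ∂L/∂y' |_{x=1} = 0, i.e. y'(1) = 0.
Compute y'(x) = −15 x + C1, so y'(1) = −15 + C1 = 0 ⇒ C1 = 15.
Therefore the extremal is
    y(x) = −(15/2) x^2 + 15 x − 2.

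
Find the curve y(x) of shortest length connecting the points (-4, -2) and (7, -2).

Arc-length functional: J[y] = ∫ sqrt(1 + (y')^2) dx.
Lagrangian L = sqrt(1 + (y')^2) has no explicit y dependence, so ∂L/∂y = 0 and the Euler-Lagrange equation gives
    d/dx( y' / sqrt(1 + (y')^2) ) = 0  ⇒  y' / sqrt(1 + (y')^2) = const.
Hence y' is constant, so y(x) is affine.
Fitting the endpoints (-4, -2) and (7, -2):
    slope m = ((-2) − (-2)) / (7 − (-4)) = 0,
    intercept c = (-2) − m·(-4) = -2.
Extremal: y(x) = -2.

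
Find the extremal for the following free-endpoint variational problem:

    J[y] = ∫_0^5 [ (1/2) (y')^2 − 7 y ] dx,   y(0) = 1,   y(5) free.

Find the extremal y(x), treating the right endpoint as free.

The Lagrangian L = (1/2) (y')^2 − 7 y gives
    ∂L/∂y = −7,   ∂L/∂y' = y'.
Euler-Lagrange: d/dx(y') − (−7) = 0, i.e. y'' + 7 = 0, so
    y(x) = −(7/2) x^2 + C1 x + C2.
Fixed left endpoint y(0) = 1 ⇒ C2 = 1.
The right endpoint x = 5 is free, so the natural (transversality) condition is ∂L/∂y' |_{x=5} = 0, i.e. y'(5) = 0.
Compute y'(x) = −7 x + C1, so y'(5) = −35 + C1 = 0 ⇒ C1 = 35.
Therefore the extremal is
    y(x) = −(7/2) x^2 + 35 x + 1.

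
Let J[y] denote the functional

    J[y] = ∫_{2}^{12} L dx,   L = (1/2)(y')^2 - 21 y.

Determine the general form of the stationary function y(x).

The Lagrangian is L = (1/2)(y')^2 - 21 y.
∂L/∂y = -21.
∂L/∂y' = y'.
The Euler-Lagrange equation d/dx(∂L/∂y') − ∂L/∂y = 0 becomes:
    y'' + 21 = 0
General solution: y(x) = -(21/2) x^2 + A x + B, where A and B are arbitrary constants fixed by the endpoint conditions.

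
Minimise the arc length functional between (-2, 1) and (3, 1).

Arc-length functional: J[y] = ∫ sqrt(1 + (y')^2) dx.
Lagrangian L = sqrt(1 + (y')^2) has no explicit y dependence, so ∂L/∂y = 0 and the Euler-Lagrange equation gives
    d/dx( y' / sqrt(1 + (y')^2) ) = 0  ⇒  y' / sqrt(1 + (y')^2) = const.
Hence y' is constant, so y(x) is affine.
Fitting the endpoints (-2, 1) and (3, 1):
    slope m = (1 − 1) / (3 − (-2)) = 0,
    intercept c = 1 − m·(-2) = 1.
Extremal: y(x) = 1.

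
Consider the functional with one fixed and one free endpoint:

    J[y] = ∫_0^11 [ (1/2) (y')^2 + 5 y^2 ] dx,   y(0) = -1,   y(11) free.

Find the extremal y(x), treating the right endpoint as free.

The Lagrangian L = (1/2) (y')^2 + 5 y^2 gives
    ∂L/∂y = 10 y,   ∂L/∂y' = y'.
Euler-Lagrange: y'' − 10 y = 0.
With k = sqrt(10), the general solution is
    y(x) = A cosh(sqrt(10) x) + B sinh(sqrt(10) x).
Fixed left endpoint y(0) = -1 ⇒ A = -1.
The right endpoint x = 11 is free, so the natural (transversality) condition is ∂L/∂y' |_{x=11} = 0, i.e. y'(11) = 0.
Compute y'(x) = A k sinh(k x) + B k cosh(k x), so
    y'(11) = A k sinh(k·11) + B k cosh(k·11) = 0
    ⇒ B = −A tanh(k·11) = tanh(sqrt(10)·11).
Therefore the extremal is
    y(x) = −cosh(sqrt(10) x) + tanh(sqrt(10)·11) sinh(sqrt(10) x).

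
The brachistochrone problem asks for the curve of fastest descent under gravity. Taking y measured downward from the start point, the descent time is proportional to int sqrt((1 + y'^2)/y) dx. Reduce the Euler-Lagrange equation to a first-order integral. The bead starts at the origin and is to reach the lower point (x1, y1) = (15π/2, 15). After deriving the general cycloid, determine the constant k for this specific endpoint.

The Lagrangian L = sqrt((1 + y'^2) / y) has no explicit x dependence, so the Beltrami identity applies:
    L − y' ∂L/∂y' = C.
Compute ∂L/∂y' = y' / sqrt(y (1 + y'^2)).
Substitute:
    sqrt((1 + y'^2)/y) − y'·y' / sqrt(y (1 + y'^2))
    = (1 + y'^2) / sqrt(y (1 + y'^2)) − y'^2 / sqrt(y (1 + y'^2))
    = 1 / sqrt(y (1 + y'^2)) = C.
Squaring and rearranging gives the first integral
    y (1 + y'^2) = 1/C^2 =: k   (constant).
Solving this first-order ODE by the substitution
    y = (k/2)(1 − cos θ)
yields the cycloid parameterisation
    x(θ) = (k/2)(θ − sin θ),   y(θ) = (k/2)(1 − cos θ).
The constant k is fixed by the endpoint condition.
Now fit the given lower endpoint (x1, y1) = (15π/2, 15). At the bottom of the first arch (θ = π), the parametric equations give
    y(π) = (k/2)(1 − cos π) = k,
    x(π) = (k/2)(π − sin π) = kπ/2.
Matching y(π) = 15 gives k = 15, consistent with x(π) = 15π/2. Therefore the specific cycloid is
    x(θ) = (15/2)(θ − sin θ),   y(θ) = (15/2)(1 − cos θ).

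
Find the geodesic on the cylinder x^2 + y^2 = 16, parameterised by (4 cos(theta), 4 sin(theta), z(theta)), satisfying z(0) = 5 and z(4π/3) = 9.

Parameterise the cylinder of radius R = 4 as
    r(θ) = (4 cos θ, 4 sin θ, z(θ)).
The arc-length element is
    ds = sqrt(16 + (dz/dθ)^2) dθ,
so the Lagrangian is L = sqrt(16 + z'^2).
L depends on z' only, not on z or θ, so ∂L/∂z = 0 and
    ∂L/∂z' = z' / sqrt(16 + z'^2).
The Euler-Lagrange equation gives
    d/dθ( z' / sqrt(16 + z'^2) ) = 0,
so z' is constant. Integrating once:
    z(θ) = a θ + b,
a helix on the cylinder (a straight line when the cylinder is unrolled). The constants a, b are determined by the endpoint conditions.
With endpoint conditions z(0) = 5 and z(4π/3) = 9: from z(0) = b we get b = 5, and a·4π/3 + 5 = 9 gives a = 3/π, so
    z(θ) = (3/π) θ + 5.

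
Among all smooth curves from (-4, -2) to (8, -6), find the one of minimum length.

Arc-length functional: J[y] = ∫ sqrt(1 + (y')^2) dx.
Lagrangian L = sqrt(1 + (y')^2) has no explicit y dependence, so ∂L/∂y = 0 and the Euler-Lagrange equation gives
    d/dx( y' / sqrt(1 + (y')^2) ) = 0  ⇒  y' / sqrt(1 + (y')^2) = const.
Hence y' is constant, so y(x) is affine.
Fitting the endpoints (-4, -2) and (8, -6):
    slope m = ((-6) − (-2)) / (8 − (-4)) = -1/3,
    intercept c = (-2) − m·(-4) = -10/3.
Extremal: y(x) = (-1/3) x - 10/3.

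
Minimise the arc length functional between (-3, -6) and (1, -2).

Arc-length functional: J[y] = ∫ sqrt(1 + (y')^2) dx.
Lagrangian L = sqrt(1 + (y')^2) has no explicit y dependence, so ∂L/∂y = 0 and the Euler-Lagrange equation gives
    d/dx( y' / sqrt(1 + (y')^2) ) = 0  ⇒  y' / sqrt(1 + (y')^2) = const.
Hence y' is constant, so y(x) is affine.
Fitting the endpoints (-3, -6) and (1, -2):
    slope m = ((-2) − (-6)) / (1 − (-3)) = 1,
    intercept c = (-6) − m·(-3) = -3.
Extremal: y(x) = x - 3.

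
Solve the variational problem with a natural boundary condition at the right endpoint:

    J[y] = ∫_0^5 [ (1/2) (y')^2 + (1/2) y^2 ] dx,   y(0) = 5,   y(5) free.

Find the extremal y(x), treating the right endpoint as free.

The Lagrangian L = (1/2) (y')^2 + (1/2) y^2 gives
    ∂L/∂y = 1 y,   ∂L/∂y' = y'.
Euler-Lagrange: y'' − y = 0.
With k = 1, the general solution is
    y(x) = A cosh(x) + B sinh(x).
Fixed left endpoint y(0) = 5 ⇒ A = 5.
The right endpoint x = 5 is free, so the natural (transversality) condition is ∂L/∂y' |_{x=5} = 0, i.e. y'(5) = 0.
Compute y'(x) = A k sinh(k x) + B k cosh(k x), so
    y'(5) = A k sinh(k·5) + B k cosh(k·5) = 0
    ⇒ B = −A tanh(k·5) = − 5 tanh(1·5).
Therefore the extremal is
    y(x) = 5 cosh(1 x) − 5 tanh(1·5) sinh(1 x).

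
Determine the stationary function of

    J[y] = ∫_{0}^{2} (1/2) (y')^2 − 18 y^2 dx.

The Lagrangian is L = (1/2) (y')^2 − 18 y^2.
Compute ∂L/∂y = -36y, ∂L/∂y' = y'.
The Euler-Lagrange equation d/dx(∂L/∂y') − ∂L/∂y = 0 reduces to
    y'' + 36 y = 0.
Its general solution is
    y(x) = A sin(6x) + B cos(6x),
with A, B fixed by the endpoint conditions.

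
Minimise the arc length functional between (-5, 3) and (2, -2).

Arc-length functional: J[y] = ∫ sqrt(1 + (y')^2) dx.
Lagrangian L = sqrt(1 + (y')^2) has no explicit y dependence, so ∂L/∂y = 0 and the Euler-Lagrange equation gives
    d/dx( y' / sqrt(1 + (y')^2) ) = 0  ⇒  y' / sqrt(1 + (y')^2) = const.
Hence y' is constant, so y(x) is affine.
Fitting the endpoints (-5, 3) and (2, -2):
    slope m = ((-2) − 3) / (2 − (-5)) = -5/7,
    intercept c = 3 − m·(-5) = -4/7.
Extremal: y(x) = (-5/7) x - 4/7.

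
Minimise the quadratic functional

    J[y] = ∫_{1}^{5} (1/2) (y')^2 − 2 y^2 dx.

The Lagrangian is L = (1/2) (y')^2 − 2 y^2.
Compute ∂L/∂y = -4y, ∂L/∂y' = y'.
The Euler-Lagrange equation d/dx(∂L/∂y') − ∂L/∂y = 0 reduces to
    y'' + 4 y = 0.
Its general solution is
    y(x) = A sin(2x) + B cos(2x),
with A, B fixed by the endpoint conditions.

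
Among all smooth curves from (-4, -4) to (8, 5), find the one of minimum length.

Arc-length functional: J[y] = ∫ sqrt(1 + (y')^2) dx.
Lagrangian L = sqrt(1 + (y')^2) has no explicit y dependence, so ∂L/∂y = 0 and the Euler-Lagrange equation gives
    d/dx( y' / sqrt(1 + (y')^2) ) = 0  ⇒  y' / sqrt(1 + (y')^2) = const.
Hence y' is constant, so y(x) is affine.
Fitting the endpoints (-4, -4) and (8, 5):
    slope m = (5 − (-4)) / (8 − (-4)) = 3/4,
    intercept c = (-4) − m·(-4) = -1.
Extremal: y(x) = (3/4) x - 1.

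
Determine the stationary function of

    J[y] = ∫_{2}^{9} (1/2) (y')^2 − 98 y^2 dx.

The Lagrangian is L = (1/2) (y')^2 − 98 y^2.
Compute ∂L/∂y = -196y, ∂L/∂y' = y'.
The Euler-Lagrange equation d/dx(∂L/∂y') − ∂L/∂y = 0 reduces to
    y'' + 196 y = 0.
Its general solution is
    y(x) = A sin(14x) + B cos(14x),
with A, B fixed by the endpoint conditions.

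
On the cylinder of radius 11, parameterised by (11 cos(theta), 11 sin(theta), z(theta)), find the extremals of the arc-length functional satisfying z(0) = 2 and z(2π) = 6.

Parameterise the cylinder of radius R = 11 as
    r(θ) = (11 cos θ, 11 sin θ, z(θ)).
The arc-length element is
    ds = sqrt(121 + (dz/dθ)^2) dθ,
so the Lagrangian is L = sqrt(121 + z'^2).
L depends on z' only, not on z or θ, so ∂L/∂z = 0 and
    ∂L/∂z' = z' / sqrt(121 + z'^2).
The Euler-Lagrange equation gives
    d/dθ( z' / sqrt(121 + z'^2) ) = 0,
so z' is constant. Integrating once:
    z(θ) = a θ + b,
a helix on the cylinder (a straight line when the cylinder is unrolled). The constants a, b are determined by the endpoint conditions.
With endpoint conditions z(0) = 2 and z(2π) = 6: from z(0) = b we get b = 2, and a·2π + 2 = 6 gives a = 2/π, so
    z(θ) = (2/π) θ + 2.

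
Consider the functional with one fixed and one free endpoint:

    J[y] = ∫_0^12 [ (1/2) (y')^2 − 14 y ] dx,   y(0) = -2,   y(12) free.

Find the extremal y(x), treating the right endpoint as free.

The Lagrangian L = (1/2) (y')^2 − 14 y gives
    ∂L/∂y = −14,   ∂L/∂y' = y'.
Euler-Lagrange: d/dx(y') − (−14) = 0, i.e. y'' + 14 = 0, so
    y(x) = −(14/2) x^2 + C1 x + C2.
Fixed left endpoint y(0) = -2 ⇒ C2 = -2.
The right endpoint x = 12 is free, so the natural (transversality) condition is ∂L/∂y' |_{x=12} = 0, i.e. y'(12) = 0.
Compute y'(x) = −14 x + C1, so y'(12) = −168 + C1 = 0 ⇒ C1 = 168.
Therefore the extremal is
    y(x) = −7 x^2 + 168 x − 2.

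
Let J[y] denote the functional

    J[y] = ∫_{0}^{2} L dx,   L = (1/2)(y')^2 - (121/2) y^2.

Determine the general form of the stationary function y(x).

The Lagrangian is L = (1/2)(y')^2 - (121/2) y^2.
∂L/∂y = -121y.
∂L/∂y' = y'.
The Euler-Lagrange equation d/dx(∂L/∂y') − ∂L/∂y = 0 becomes:
    y'' + 121 y = 0
General solution: y(x) = A sin(11x) + B cos(11x), where A and B are arbitrary constants fixed by the endpoint conditions.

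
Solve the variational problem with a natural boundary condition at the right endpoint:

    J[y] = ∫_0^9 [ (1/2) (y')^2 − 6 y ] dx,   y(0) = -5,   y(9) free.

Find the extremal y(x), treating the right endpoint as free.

The Lagrangian L = (1/2) (y')^2 − 6 y gives
    ∂L/∂y = −6,   ∂L/∂y' = y'.
Euler-Lagrange: d/dx(y') − (−6) = 0, i.e. y'' + 6 = 0, so
    y(x) = −(6/2) x^2 + C1 x + C2.
Fixed left endpoint y(0) = -5 ⇒ C2 = -5.
The right endpoint x = 9 is free, so the natural (transversality) condition is ∂L/∂y' |_{x=9} = 0, i.e. y'(9) = 0.
Compute y'(x) = −6 x + C1, so y'(9) = −54 + C1 = 0 ⇒ C1 = 54.
Therefore the extremal is
    y(x) = −3 x^2 + 54 x − 5.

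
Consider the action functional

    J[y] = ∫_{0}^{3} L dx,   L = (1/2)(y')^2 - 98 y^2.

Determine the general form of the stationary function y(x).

The Lagrangian is L = (1/2)(y')^2 - 98 y^2.
∂L/∂y = -196y.
∂L/∂y' = y'.
The Euler-Lagrange equation d/dx(∂L/∂y') − ∂L/∂y = 0 becomes:
    y'' + 196 y = 0
General solution: y(x) = A sin(14x) + B cos(14x), where A and B are arbitrary constants fixed by the endpoint conditions.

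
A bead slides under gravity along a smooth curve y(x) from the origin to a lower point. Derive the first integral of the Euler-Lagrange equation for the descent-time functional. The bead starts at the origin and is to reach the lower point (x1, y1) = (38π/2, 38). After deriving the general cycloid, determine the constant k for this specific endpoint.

The Lagrangian L = sqrt((1 + y'^2) / y) has no explicit x dependence, so the Beltrami identity applies:
    L − y' ∂L/∂y' = C.
Compute ∂L/∂y' = y' / sqrt(y (1 + y'^2)).
Substitute:
    sqrt((1 + y'^2)/y) − y'·y' / sqrt(y (1 + y'^2))
    = (1 + y'^2) / sqrt(y (1 + y'^2)) − y'^2 / sqrt(y (1 + y'^2))
    = 1 / sqrt(y (1 + y'^2)) = C.
Squaring and rearranging gives the first integral
    y (1 + y'^2) = 1/C^2 =: k   (constant).
Solving this first-order ODE by the substitution
    y = (k/2)(1 − cos θ)
yields the cycloid parameterisation
    x(θ) = (k/2)(θ − sin θ),   y(θ) = (k/2)(1 − cos θ).
The constant k is fixed by the endpoint condition.
Now fit the given lower endpoint (x1, y1) = (38π/2, 38). At the bottom of the first arch (θ = π), the parametric equations give
    y(π) = (k/2)(1 − cos π) = k,
    x(π) = (k/2)(π − sin π) = kπ/2.
Matching y(π) = 38 gives k = 38, consistent with x(π) = 38π/2. Therefore the specific cycloid is
    x(θ) = (38/2)(θ − sin θ),   y(θ) = (38/2)(1 − cos θ).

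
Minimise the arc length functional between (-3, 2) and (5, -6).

Arc-length functional: J[y] = ∫ sqrt(1 + (y')^2) dx.
Lagrangian L = sqrt(1 + (y')^2) has no explicit y dependence, so ∂L/∂y = 0 and the Euler-Lagrange equation gives
    d/dx( y' / sqrt(1 + (y')^2) ) = 0  ⇒  y' / sqrt(1 + (y')^2) = const.
Hence y' is constant, so y(x) is affine.
Fitting the endpoints (-3, 2) and (5, -6):
    slope m = ((-6) − 2) / (5 − (-3)) = -1,
    intercept c = 2 − m·(-3) = -1.
Extremal: y(x) = -x - 1.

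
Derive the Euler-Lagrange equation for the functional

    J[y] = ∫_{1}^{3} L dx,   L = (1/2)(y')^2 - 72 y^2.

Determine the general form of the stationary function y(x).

The Lagrangian is L = (1/2)(y')^2 - 72 y^2.
∂L/∂y = -144y.
∂L/∂y' = y'.
The Euler-Lagrange equation d/dx(∂L/∂y') − ∂L/∂y = 0 becomes:
    y'' + 144 y = 0
General solution: y(x) = A sin(12x) + B cos(12x), where A and B are arbitrary constants fixed by the endpoint conditions.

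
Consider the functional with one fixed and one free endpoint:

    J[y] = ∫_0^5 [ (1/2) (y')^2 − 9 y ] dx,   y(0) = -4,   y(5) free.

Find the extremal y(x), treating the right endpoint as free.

The Lagrangian L = (1/2) (y')^2 − 9 y gives
    ∂L/∂y = −9,   ∂L/∂y' = y'.
Euler-Lagrange: d/dx(y') − (−9) = 0, i.e. y'' + 9 = 0, so
    y(x) = −(9/2) x^2 + C1 x + C2.
Fixed left endpoint y(0) = -4 ⇒ C2 = -4.
The right endpoint x = 5 is free, so the natural (transversality) condition is ∂L/∂y' |_{x=5} = 0, i.e. y'(5) = 0.
Compute y'(x) = −9 x + C1, so y'(5) = −45 + C1 = 0 ⇒ C1 = 45.
Therefore the extremal is
    y(x) = −(9/2) x^2 + 45 x − 4.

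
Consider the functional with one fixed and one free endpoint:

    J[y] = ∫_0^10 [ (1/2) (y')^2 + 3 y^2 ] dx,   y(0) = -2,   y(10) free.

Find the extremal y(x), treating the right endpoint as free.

The Lagrangian L = (1/2) (y')^2 + 3 y^2 gives
    ∂L/∂y = 6 y,   ∂L/∂y' = y'.
Euler-Lagrange: y'' − 6 y = 0.
With k = sqrt(6), the general solution is
    y(x) = A cosh(sqrt(6) x) + B sinh(sqrt(6) x).
Fixed left endpoint y(0) = -2 ⇒ A = -2.
The right endpoint x = 10 is free, so the natural (transversality) condition is ∂L/∂y' |_{x=10} = 0, i.e. y'(10) = 0.
Compute y'(x) = A k sinh(k x) + B k cosh(k x), so
    y'(10) = A k sinh(k·10) + B k cosh(k·10) = 0
    ⇒ B = −A tanh(k·10) = 2 tanh(sqrt(6)·10).
Therefore the extremal is
    y(x) = −2 cosh(sqrt(6) x) + 2 tanh(sqrt(6)·10) sinh(sqrt(6) x).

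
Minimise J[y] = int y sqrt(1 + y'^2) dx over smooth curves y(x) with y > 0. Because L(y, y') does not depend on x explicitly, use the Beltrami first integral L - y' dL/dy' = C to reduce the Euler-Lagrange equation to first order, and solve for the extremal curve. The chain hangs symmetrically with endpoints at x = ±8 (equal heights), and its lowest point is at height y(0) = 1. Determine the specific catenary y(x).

The Lagrangian L(y, y') = y sqrt(1 + y'^2) has no explicit x dependence, so the Beltrami identity applies:
    L − y' ∂L/∂y' = C.
Compute ∂L/∂y' = y · y' / sqrt(1 + y'^2). Then
    L − y' ∂L/∂y'
    = y sqrt(1 + y'^2) − y · y'^2 / sqrt(1 + y'^2)
    = y (1 + y'^2 − y'^2) / sqrt(1 + y'^2)
    = y / sqrt(1 + y'^2) = C.
Squaring gives y^2 = C^2 (1 + y'^2), i.e.
    y'^2 = y^2 / C^2 − 1.
Separating variables,
    dy / sqrt(y^2 − C^2) = dx / C,
and integrating gives arccosh(y / C) = (x − a)/C, so
    y(x) = C cosh((x − a)/C),
the catenary. The constants C and a are fixed by the two endpoint conditions (and, for the hanging-chain problem, the length constraint selects C).
Now fit the given data. The endpoints x = ±8 are symmetric at equal height, so the catenary is even about its minimum: a = 0 and y(x) = C cosh(x/C). The lowest point is y(0) = C cosh(0) = C, and we are told y(0) = 1, so C = 1. Therefore
    y(x) = cosh(x),
and at the endpoints
    y(±8) = cosh(8).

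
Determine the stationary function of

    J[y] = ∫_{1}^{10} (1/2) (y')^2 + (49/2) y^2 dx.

The Lagrangian is L = (1/2) (y')^2 + (49/2) y^2.
Compute ∂L/∂y = 49y, ∂L/∂y' = y'.
The Euler-Lagrange equation d/dx(∂L/∂y') − ∂L/∂y = 0 reduces to
    y'' − 49 y = 0.
Its general solution is
    y(x) = A e^(7x) + B e^(−7x),
with A, B fixed by the endpoint conditions.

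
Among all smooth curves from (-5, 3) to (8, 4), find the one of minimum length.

Arc-length functional: J[y] = ∫ sqrt(1 + (y')^2) dx.
Lagrangian L = sqrt(1 + (y')^2) has no explicit y dependence, so ∂L/∂y = 0 and the Euler-Lagrange equation gives
    d/dx( y' / sqrt(1 + (y')^2) ) = 0  ⇒  y' / sqrt(1 + (y')^2) = const.
Hence y' is constant, so y(x) is affine.
Fitting the endpoints (-5, 3) and (8, 4):
    slope m = (4 − 3) / (8 − (-5)) = 1/13,
    intercept c = 3 − m·(-5) = 44/13.
Extremal: y(x) = (1/13) x + 44/13.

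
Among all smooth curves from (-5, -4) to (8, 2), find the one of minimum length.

Arc-length functional: J[y] = ∫ sqrt(1 + (y')^2) dx.
Lagrangian L = sqrt(1 + (y')^2) has no explicit y dependence, so ∂L/∂y = 0 and the Euler-Lagrange equation gives
    d/dx( y' / sqrt(1 + (y')^2) ) = 0  ⇒  y' / sqrt(1 + (y')^2) = const.
Hence y' is constant, so y(x) is affine.
Fitting the endpoints (-5, -4) and (8, 2):
    slope m = (2 − (-4)) / (8 − (-5)) = 6/13,
    intercept c = (-4) − m·(-5) = -22/13.
Extremal: y(x) = (6/13) x - 22/13.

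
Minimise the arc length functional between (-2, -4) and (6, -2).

Arc-length functional: J[y] = ∫ sqrt(1 + (y')^2) dx.
Lagrangian L = sqrt(1 + (y')^2) has no explicit y dependence, so ∂L/∂y = 0 and the Euler-Lagrange equation gives
    d/dx( y' / sqrt(1 + (y')^2) ) = 0  ⇒  y' / sqrt(1 + (y')^2) = const.
Hence y' is constant, so y(x) is affine.
Fitting the endpoints (-2, -4) and (6, -2):
    slope m = ((-2) − (-4)) / (6 − (-2)) = 1/4,
    intercept c = (-4) − m·(-2) = -7/2.
Extremal: y(x) = (1/4) x - 7/2.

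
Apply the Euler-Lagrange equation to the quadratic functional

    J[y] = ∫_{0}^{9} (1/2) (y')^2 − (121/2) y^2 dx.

The Lagrangian is L = (1/2) (y')^2 − (121/2) y^2.
Compute ∂L/∂y = -121y, ∂L/∂y' = y'.
The Euler-Lagrange equation d/dx(∂L/∂y') − ∂L/∂y = 0 reduces to
    y'' + 121 y = 0.
Its general solution is
    y(x) = A sin(11x) + B cos(11x),
with A, B fixed by the endpoint conditions.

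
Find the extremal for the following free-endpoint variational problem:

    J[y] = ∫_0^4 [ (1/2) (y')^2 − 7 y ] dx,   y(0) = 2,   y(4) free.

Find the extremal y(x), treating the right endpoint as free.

The Lagrangian L = (1/2) (y')^2 − 7 y gives
    ∂L/∂y = −7,   ∂L/∂y' = y'.
Euler-Lagrange: d/dx(y') − (−7) = 0, i.e. y'' + 7 = 0, so
    y(x) = −(7/2) x^2 + C1 x + C2.
Fixed left endpoint y(0) = 2 ⇒ C2 = 2.
The right endpoint x = 4 is free, so the natural (transversality) condition is ∂L/∂y' |_{x=4} = 0, i.e. y'(4) = 0.
Compute y'(x) = −7 x + C1, so y'(4) = −28 + C1 = 0 ⇒ C1 = 28.
Therefore the extremal is
    y(x) = −(7/2) x^2 + 28 x + 2.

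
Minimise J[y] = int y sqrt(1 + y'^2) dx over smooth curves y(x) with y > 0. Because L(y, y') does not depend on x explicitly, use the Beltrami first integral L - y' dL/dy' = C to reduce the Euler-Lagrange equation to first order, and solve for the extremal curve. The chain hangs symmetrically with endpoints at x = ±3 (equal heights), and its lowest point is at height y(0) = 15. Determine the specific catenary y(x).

The Lagrangian L(y, y') = y sqrt(1 + y'^2) has no explicit x dependence, so the Beltrami identity applies:
    L − y' ∂L/∂y' = C.
Compute ∂L/∂y' = y · y' / sqrt(1 + y'^2). Then
    L − y' ∂L/∂y'
    = y sqrt(1 + y'^2) − y · y'^2 / sqrt(1 + y'^2)
    = y (1 + y'^2 − y'^2) / sqrt(1 + y'^2)
    = y / sqrt(1 + y'^2) = C.
Squaring gives y^2 = C^2 (1 + y'^2), i.e.
    y'^2 = y^2 / C^2 − 1.
Separating variables,
    dy / sqrt(y^2 − C^2) = dx / C,
and integrating gives arccosh(y / C) = (x − a)/C, so
    y(x) = C cosh((x − a)/C),
the catenary. The constants C and a are fixed by the two endpoint conditions (and, for the hanging-chain problem, the length constraint selects C).
Now fit the given data. The endpoints x = ±3 are symmetric at equal height, so the catenary is even about its minimum: a = 0 and y(x) = C cosh(x/C). The lowest point is y(0) = C cosh(0) = C, and we are told y(0) = 15, so C = 15. Therefore
    y(x) = 15 cosh(x/15),
and at the endpoints
    y(±3) = 15 cosh(3/15).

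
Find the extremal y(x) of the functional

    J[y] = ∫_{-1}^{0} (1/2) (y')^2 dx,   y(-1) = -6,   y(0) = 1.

The Lagrangian is L = (1/2) (y')^2.
Compute ∂L/∂y = 0, ∂L/∂y' = y'.
The Euler-Lagrange equation d/dx(∂L/∂y') − ∂L/∂y = 0 reduces to
    y'' = 0.
Its general solution is
    y(x) = A x + B,
with A, B fixed by the endpoint conditions.
Applying the endpoint conditions y(-1) = -6 and y(0) = 1: solve A·-1 + B = -6 and A·0 + B = 1. Subtracting gives A(0 − -1) = 1 − -6, so A = 7, and B = -6 − A·-1 = 1. Therefore
    y(x) = 7 x + 1.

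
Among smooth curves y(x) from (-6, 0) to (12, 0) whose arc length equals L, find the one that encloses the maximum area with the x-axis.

Set up the augmented Lagrangian using a multiplier λ for the length constraint:
    F(y, y') = y − λ sqrt(1 + y'^2).
F has no explicit x dependence, so the Beltrami identity yields a first integral
    F − y' ∂F/∂y' = C.
Compute ∂F/∂y' = −λ y' / sqrt(1 + y'^2). Then
    y − λ sqrt(1 + y'^2) + λ y'^2 / sqrt(1 + y'^2) = C
    ⇒  y − λ / sqrt(1 + y'^2) = C.
Solving for y' and integrating gives
    (x − a)^2 + (y − b)^2 = λ^2,
a circular arc of radius λ. The constants a, b are determined by the endpoint conditions y(-6) = y(12) = 0, and λ is fixed implicitly by the length constraint
    ∫_{-6}^{12} sqrt(1 + y'^2) dx = L.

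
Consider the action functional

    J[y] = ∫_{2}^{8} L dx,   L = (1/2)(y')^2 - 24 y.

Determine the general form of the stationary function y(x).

The Lagrangian is L = (1/2)(y')^2 - 24 y.
∂L/∂y = -24.
∂L/∂y' = y'.
The Euler-Lagrange equation d/dx(∂L/∂y') − ∂L/∂y = 0 becomes:
    y'' + 24 = 0
General solution: y(x) = -12 x^2 + A x + B, where A and B are arbitrary constants fixed by the endpoint conditions.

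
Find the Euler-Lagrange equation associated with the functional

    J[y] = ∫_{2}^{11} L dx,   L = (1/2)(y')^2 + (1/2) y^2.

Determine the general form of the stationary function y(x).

The Lagrangian is L = (1/2)(y')^2 + (1/2) y^2.
∂L/∂y = y.
∂L/∂y' = y'.
The Euler-Lagrange equation d/dx(∂L/∂y') − ∂L/∂y = 0 becomes:
    y'' - y = 0
General solution: y(x) = A e^x + B e^(-x), where A and B are arbitrary constants fixed by the endpoint conditions.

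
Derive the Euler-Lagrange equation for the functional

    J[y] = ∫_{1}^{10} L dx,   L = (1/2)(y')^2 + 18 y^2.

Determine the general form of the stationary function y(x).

The Lagrangian is L = (1/2)(y')^2 + 18 y^2.
∂L/∂y = 36y.
∂L/∂y' = y'.
The Euler-Lagrange equation d/dx(∂L/∂y') − ∂L/∂y = 0 becomes:
    y'' - 36 y = 0
General solution: y(x) = A e^(6x) + B e^(-6x), where A and B are arbitrary constants fixed by the endpoint conditions.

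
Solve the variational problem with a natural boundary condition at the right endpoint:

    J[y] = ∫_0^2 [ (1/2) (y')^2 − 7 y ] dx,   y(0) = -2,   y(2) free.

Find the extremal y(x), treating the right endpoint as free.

The Lagrangian L = (1/2) (y')^2 − 7 y gives
    ∂L/∂y = −7,   ∂L/∂y' = y'.
Euler-Lagrange: d/dx(y') − (−7) = 0, i.e. y'' + 7 = 0, so
    y(x) = −(7/2) x^2 + C1 x + C2.
Fixed left endpoint y(0) = -2 ⇒ C2 = -2.
The right endpoint x = 2 is free, so the natural (transversality) condition is ∂L/∂y' |_{x=2} = 0, i.e. y'(2) = 0.
Compute y'(x) = −7 x + C1, so y'(2) = −14 + C1 = 0 ⇒ C1 = 14.
Therefore the extremal is
    y(x) = −(7/2) x^2 + 14 x − 2.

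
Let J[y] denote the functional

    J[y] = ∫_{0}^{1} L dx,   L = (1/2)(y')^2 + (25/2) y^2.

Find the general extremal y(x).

The Lagrangian is L = (1/2)(y')^2 + (25/2) y^2.
∂L/∂y = 25y.
∂L/∂y' = y'.
The Euler-Lagrange equation d/dx(∂L/∂y') − ∂L/∂y = 0 becomes:
    y'' - 25 y = 0
General solution: y(x) = A e^(5x) + B e^(-5x), where A and B are arbitrary constants fixed by the endpoint conditions.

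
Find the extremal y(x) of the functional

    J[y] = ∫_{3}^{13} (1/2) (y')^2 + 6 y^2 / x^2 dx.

The Lagrangian is L = (1/2) (y')^2 + 6 y^2 / x^2.
Compute ∂L/∂y = 12y/x^2, ∂L/∂y' = y'.
The Euler-Lagrange equation d/dx(∂L/∂y') − ∂L/∂y = 0 reduces to
    y'' − 12/x^2 · y = 0  (x > 0).
Its general solution is
    y(x) = A x^4 + B x^(-3),
with A, B fixed by the endpoint conditions.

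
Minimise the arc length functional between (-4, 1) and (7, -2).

Arc-length functional: J[y] = ∫ sqrt(1 + (y')^2) dx.
Lagrangian L = sqrt(1 + (y')^2) has no explicit y dependence, so ∂L/∂y = 0 and the Euler-Lagrange equation gives
    d/dx( y' / sqrt(1 + (y')^2) ) = 0  ⇒  y' / sqrt(1 + (y')^2) = const.
Hence y' is constant, so y(x) is affine.
Fitting the endpoints (-4, 1) and (7, -2):
    slope m = ((-2) − 1) / (7 − (-4)) = -3/11,
    intercept c = 1 − m·(-4) = -1/11.
Extremal: y(x) = (-3/11) x - 1/11.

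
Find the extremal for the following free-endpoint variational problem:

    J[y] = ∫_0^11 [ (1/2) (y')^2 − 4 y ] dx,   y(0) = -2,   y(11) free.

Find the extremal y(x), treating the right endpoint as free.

The Lagrangian L = (1/2) (y')^2 − 4 y gives
    ∂L/∂y = −4,   ∂L/∂y' = y'.
Euler-Lagrange: d/dx(y') − (−4) = 0, i.e. y'' + 4 = 0, so
    y(x) = −(4/2) x^2 + C1 x + C2.
Fixed left endpoint y(0) = -2 ⇒ C2 = -2.
The right endpoint x = 11 is free, so the natural (transversality) condition is ∂L/∂y' |_{x=11} = 0, i.e. y'(11) = 0.
Compute y'(x) = −4 x + C1, so y'(11) = −44 + C1 = 0 ⇒ C1 = 44.
Therefore the extremal is
    y(x) = −2 x^2 + 44 x − 2.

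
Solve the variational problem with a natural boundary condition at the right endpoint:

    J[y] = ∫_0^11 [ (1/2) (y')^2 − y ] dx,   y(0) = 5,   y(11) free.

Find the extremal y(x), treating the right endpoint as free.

The Lagrangian L = (1/2) (y')^2 − y gives
    ∂L/∂y = −1,   ∂L/∂y' = y'.
Euler-Lagrange: d/dx(y') − (−1) = 0, i.e. y'' + 1 = 0, so
    y(x) = −(1/2) x^2 + C1 x + C2.
Fixed left endpoint y(0) = 5 ⇒ C2 = 5.
The right endpoint x = 11 is free, so the natural (transversality) condition is ∂L/∂y' |_{x=11} = 0, i.e. y'(11) = 0.
Compute y'(x) = −1 x + C1, so y'(11) = −11 + C1 = 0 ⇒ C1 = 11.
Therefore the extremal is
    y(x) = −x^2/2 + 11 x + 5.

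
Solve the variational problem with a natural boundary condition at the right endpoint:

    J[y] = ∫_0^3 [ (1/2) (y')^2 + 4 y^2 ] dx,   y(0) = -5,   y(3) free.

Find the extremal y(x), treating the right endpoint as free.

The Lagrangian L = (1/2) (y')^2 + 4 y^2 gives
    ∂L/∂y = 8 y,   ∂L/∂y' = y'.
Euler-Lagrange: y'' − 8 y = 0.
With k = sqrt(8), the general solution is
    y(x) = A cosh(sqrt(8) x) + B sinh(sqrt(8) x).
Fixed left endpoint y(0) = -5 ⇒ A = -5.
The right endpoint x = 3 is free, so the natural (transversality) condition is ∂L/∂y' |_{x=3} = 0, i.e. y'(3) = 0.
Compute y'(x) = A k sinh(k x) + B k cosh(k x), so
    y'(3) = A k sinh(k·3) + B k cosh(k·3) = 0
    ⇒ B = −A tanh(k·3) = 5 tanh(sqrt(8)·3).
Therefore the extremal is
    y(x) = −5 cosh(sqrt(8) x) + 5 tanh(sqrt(8)·3) sinh(sqrt(8) x).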